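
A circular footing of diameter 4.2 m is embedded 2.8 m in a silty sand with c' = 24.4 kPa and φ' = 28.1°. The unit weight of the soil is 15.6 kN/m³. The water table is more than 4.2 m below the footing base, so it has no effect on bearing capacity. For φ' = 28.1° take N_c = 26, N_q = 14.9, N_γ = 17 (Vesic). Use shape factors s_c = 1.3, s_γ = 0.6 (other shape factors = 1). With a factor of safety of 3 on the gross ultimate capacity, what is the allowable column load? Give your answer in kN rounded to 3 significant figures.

P_all ≈ 8360 kN

Overburden at base level: q = 15.6 × 2.8 = 43.68 kPa.
Cohesion term c·N_c·s_c = 24.4 × 26 × 1.3 = 824.72 kPa; surcharge term q·N_q = 43.68 × 14.9 = 650.83 kPa; self-weight term 0.5·γ·B·N_γ·s_γ = 0.5 × 15.6 × 4.2 × 17 × 0.6 = 334.15 kPa.
q_ult = 824.72 + 650.83 + 334.15 = 1809.7 kPa.
Gross allowable pressure q_all = 1809.7 / 3 = 603.23 kPa.
Footing area = 13.8544 m², so allowable column load = 603.23 × 13.8544 = 8357.5 kN.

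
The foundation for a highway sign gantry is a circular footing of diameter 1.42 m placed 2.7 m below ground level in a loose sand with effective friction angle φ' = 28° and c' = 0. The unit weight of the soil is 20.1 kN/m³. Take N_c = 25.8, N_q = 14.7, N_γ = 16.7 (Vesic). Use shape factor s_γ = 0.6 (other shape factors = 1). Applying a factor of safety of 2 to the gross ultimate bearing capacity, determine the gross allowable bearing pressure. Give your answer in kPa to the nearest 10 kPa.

q_all ≈ 470 kPa

Effective surcharge at the founding depth q = γ·D_f = 20.1 × 2.7 = 54.27 kPa.
q_ult = q·N_q + 0.5·γ·B·N_γ·s_γ
     = 54.27 × 14.7 + 0.5 × 20.1 × 1.42 × 16.7 × 0.6
     = 797.77 + 143 = 940.76 kPa.
q_all = q_ult / FS = 940.76 / 2 = 470.38 kPa.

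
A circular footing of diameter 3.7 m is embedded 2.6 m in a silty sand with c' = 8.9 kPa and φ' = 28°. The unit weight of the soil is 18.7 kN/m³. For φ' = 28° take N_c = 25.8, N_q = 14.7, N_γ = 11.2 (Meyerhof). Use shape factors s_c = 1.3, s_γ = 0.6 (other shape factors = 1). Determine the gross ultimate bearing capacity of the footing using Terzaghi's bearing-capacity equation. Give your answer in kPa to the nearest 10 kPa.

q_ult ≈ 1250 kPa

Overburden at base level: q = 18.7 × 2.6 = 48.62 kPa.
Cohesion term c·N_c·s_c = 8.9 × 25.8 × 1.3 = 298.51 kPa; surcharge term q·N_q = 48.62 × 14.7 = 714.71 kPa; self-weight term 0.5·γ·B·N_γ·s_γ = 0.5 × 18.7 × 3.7 × 11.2 × 0.6 = 232.48 kPa.
q_ult = 298.51 + 714.71 + 232.48 = 1245.7 kPa.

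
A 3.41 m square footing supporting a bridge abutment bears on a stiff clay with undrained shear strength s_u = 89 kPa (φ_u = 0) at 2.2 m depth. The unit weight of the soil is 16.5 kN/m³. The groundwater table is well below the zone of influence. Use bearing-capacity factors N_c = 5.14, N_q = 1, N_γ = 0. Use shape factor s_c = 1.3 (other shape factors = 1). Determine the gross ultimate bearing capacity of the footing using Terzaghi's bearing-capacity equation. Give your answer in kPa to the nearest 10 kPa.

Effective surcharge at the founding depth q = γ·D_f = 16.5 × 2.2 = 36.3 kPa.
q_ult = c·N_c·s_c + q·N_q
     = 89 × 5.14 × 1.3 + 36.3 × 1
     = 594.7 + 36.3 = 631 kPa.

q_ult ≈ 630 kPa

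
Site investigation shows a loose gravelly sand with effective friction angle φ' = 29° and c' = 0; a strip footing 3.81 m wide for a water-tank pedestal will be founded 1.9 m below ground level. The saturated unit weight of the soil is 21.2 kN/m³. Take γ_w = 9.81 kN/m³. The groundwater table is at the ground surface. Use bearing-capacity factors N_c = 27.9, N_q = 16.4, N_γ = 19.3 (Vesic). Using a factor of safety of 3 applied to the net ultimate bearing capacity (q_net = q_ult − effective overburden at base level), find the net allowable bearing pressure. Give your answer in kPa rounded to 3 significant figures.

Water table at ground surface, so effective unit weight γ' = 21.2 − 9.81 = 11.39 kN/m³ is used throughout; overburden q = 11.39 × 1.9 = 21.641 kPa; the same γ' applies in the ½γBN_γ term.
Surcharge term q·N_q = 21.641 × 16.4 = 354.91 kPa; self-weight term 0.5·γ·B·N_γ = 0.5 × 11.39 × 3.81 × 19.3 = 418.77 kPa.
q_ult = 354.91 + 418.77 = 773.68 kPa.
Net ultimate: q_net = 773.68 − 21.641 = 752.04 kPa.
q_all(net) = 752.04 / 3 = 250.68 kPa.

q_all(net) ≈ 251 kPa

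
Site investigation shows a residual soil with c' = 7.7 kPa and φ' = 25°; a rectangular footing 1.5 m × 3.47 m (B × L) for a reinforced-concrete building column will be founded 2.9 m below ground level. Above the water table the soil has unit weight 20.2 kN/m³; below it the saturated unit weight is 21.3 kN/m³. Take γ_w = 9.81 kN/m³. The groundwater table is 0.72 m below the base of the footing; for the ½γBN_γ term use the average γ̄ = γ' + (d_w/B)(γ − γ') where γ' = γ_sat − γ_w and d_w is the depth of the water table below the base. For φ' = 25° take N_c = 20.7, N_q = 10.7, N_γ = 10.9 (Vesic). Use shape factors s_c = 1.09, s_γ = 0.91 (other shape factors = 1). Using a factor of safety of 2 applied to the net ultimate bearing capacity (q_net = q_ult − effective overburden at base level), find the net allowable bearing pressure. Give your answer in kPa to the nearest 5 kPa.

q_all(net) ≈ 430 kPa

q = γ·D_f = 20.2 × 2.9 = 58.58 kPa.
γ' = 11.49 kN/m³; averaging over the depth B below the base, γ̄ = γ' + (d_w/B)(γ − γ') = 15.671 kN/m³.
c·N_c·s_c = 7.7 × 20.7 × 1.09 = 173.74 kPa
q·N_q = 58.58 × 10.7 = 626.81 kPa
0.5·γ·B·N_γ·s_γ = 0.5 × 15.671 × 1.5 × 10.9 × 0.91 = 116.58 kPa
q_ult = 173.74 + 626.81 + 116.58 = 917.12 kPa.
Net ultimate: q_net = 917.12 − 58.58 = 858.54 kPa.
q_all(net) = 858.54 / 2 = 429.27 kPa.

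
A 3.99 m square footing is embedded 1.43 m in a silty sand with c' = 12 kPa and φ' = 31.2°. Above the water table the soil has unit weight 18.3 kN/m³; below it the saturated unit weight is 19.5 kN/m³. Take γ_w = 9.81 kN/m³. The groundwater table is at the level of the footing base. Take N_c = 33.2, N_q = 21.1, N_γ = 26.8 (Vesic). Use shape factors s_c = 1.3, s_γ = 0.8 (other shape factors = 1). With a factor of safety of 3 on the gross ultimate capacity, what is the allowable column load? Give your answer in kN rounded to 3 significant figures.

P_all ≈ 7880 kN

Overburden at base level: q = 18.3 × 1.43 = 26.169 kPa.
Below the base the soil is submerged, so the ½γBN_γ term uses γ' = 19.5 − 9.81 = 9.69 kN/m³.
Cohesion term c·N_c·s_c = 12 × 33.2 × 1.3 = 517.92 kPa; surcharge term q·N_q = 26.169 × 21.1 = 552.17 kPa; self-weight term 0.5·γ·B·N_γ·s_γ = 0.5 × 9.69 × 3.99 × 26.8 × 0.8 = 414.47 kPa.
q_ult = 517.92 + 552.17 + 414.47 = 1484.6 kPa.
Gross allowable pressure q_all = 1484.6 / 3 = 494.85 kPa.
Footing area = 15.9201 m², so allowable column load = 494.85 × 15.9201 = 7878.1 kN.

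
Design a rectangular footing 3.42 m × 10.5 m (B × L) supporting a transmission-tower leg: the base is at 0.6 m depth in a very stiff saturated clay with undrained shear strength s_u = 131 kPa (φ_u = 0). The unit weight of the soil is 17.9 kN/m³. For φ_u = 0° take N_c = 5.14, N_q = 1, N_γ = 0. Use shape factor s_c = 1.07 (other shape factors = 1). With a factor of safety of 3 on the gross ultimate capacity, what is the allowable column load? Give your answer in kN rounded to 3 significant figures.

Effective surcharge at the founding depth q = γ·D_f = 17.9 × 0.6 = 10.74 kPa.
q_ult = c·N_c·s_c + q·N_q
     = 131 × 5.14 × 1.07 + 10.74 × 1
     = 720.47 + 10.74 = 731.21 kPa.
Gross allowable pressure q_all = 731.21 / 3 = 243.74 kPa.
Footing area = 35.91 m², so allowable column load = 243.74 × 35.91 = 8752.6 kN.

P_all ≈ 8750 kN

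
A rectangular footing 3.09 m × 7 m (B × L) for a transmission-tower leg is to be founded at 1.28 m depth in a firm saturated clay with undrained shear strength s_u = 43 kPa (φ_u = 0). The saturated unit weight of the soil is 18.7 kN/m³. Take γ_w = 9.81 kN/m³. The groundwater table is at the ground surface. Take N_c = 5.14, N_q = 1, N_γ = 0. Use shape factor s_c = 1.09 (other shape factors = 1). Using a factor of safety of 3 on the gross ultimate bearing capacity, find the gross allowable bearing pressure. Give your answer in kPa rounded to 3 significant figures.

q_all ≈ 84.1 kPa

With the water table at the surface the whole profile is submerged: γ' = 18.7 − 9.81 = 8.89 kN/m³, so q = γ'·D_f = 11.379 kPa.
q_ult = c·N_c·s_c + q·N_q
     = 43 × 5.14 × 1.09 + 11.379 × 1
     = 240.91 + 11.379 = 252.29 kPa.
q_all = 252.29 / 3 = 84.097 kPa.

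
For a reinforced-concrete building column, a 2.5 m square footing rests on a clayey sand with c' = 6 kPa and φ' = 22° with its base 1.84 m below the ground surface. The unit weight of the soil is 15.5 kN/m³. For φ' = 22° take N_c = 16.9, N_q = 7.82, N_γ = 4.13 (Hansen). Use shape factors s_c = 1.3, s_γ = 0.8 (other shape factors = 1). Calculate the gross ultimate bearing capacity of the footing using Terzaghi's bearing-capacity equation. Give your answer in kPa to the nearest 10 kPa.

q = γ·D_f = 15.5 × 1.84 = 28.52 kPa.
c·N_c·s_c = 6 × 16.9 × 1.3 = 131.82 kPa
q·N_q = 28.52 × 7.82 = 223.03 kPa
0.5·γ·B·N_γ·s_γ = 0.5 × 15.5 × 2.5 × 4.13 × 0.8 = 64.015 kPa
q_ult = 131.82 + 223.03 + 64.015 = 418.86 kPa.

q_ult ≈ 420 kPa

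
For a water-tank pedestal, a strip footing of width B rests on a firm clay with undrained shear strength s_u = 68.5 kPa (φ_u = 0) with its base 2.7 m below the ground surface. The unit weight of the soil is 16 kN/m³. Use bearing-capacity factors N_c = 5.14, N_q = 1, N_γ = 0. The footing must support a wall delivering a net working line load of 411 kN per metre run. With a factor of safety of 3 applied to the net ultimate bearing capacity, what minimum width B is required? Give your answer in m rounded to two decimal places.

B = 3.50 m

Overburden at base level: q = 16 × 2.7 = 43.2 kPa.
Cohesion term c·N_c = 68.5 × 5.14 = 352.09 kPa; surcharge term q·N_q = 43.2 × 1 = 43.2 kPa.
q_ult = 352.09 + 43.2 = 395.29 kPa.
For φ = 0 the ½γBN_γ term vanishes, so q_ult is independent of B. q_net = 395.29 − 43.2 = 352.09 kPa; q_all(net) = 352.09/3 = 117.36 kPa.
Required width B = w / q_all(net) = 411 / 117.36 = 3.502 m.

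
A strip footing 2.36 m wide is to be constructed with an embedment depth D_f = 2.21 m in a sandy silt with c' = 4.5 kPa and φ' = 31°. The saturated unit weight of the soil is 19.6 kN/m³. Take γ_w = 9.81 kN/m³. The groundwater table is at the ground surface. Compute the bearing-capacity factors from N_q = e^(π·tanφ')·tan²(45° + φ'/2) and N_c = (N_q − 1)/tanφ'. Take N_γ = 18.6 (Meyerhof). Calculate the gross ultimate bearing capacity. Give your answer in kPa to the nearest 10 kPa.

tan31° = 0.6009, so N_q = e^(π×0.6009)·tan²(60.5°) = 6.604 × 3.124 = 20.63.
N_c = (20.63 − 1)/tan31° = 32.67.
γ' = 19.6 − 9.81 = 9.79 kN/m³ (submerged throughout). q = 9.79 × 2.21 = 21.636 kPa; the same γ' applies in the ½γBN_γ term.
c·N_c = 4.5 × 32.671 = 147.02 kPa
q·N_q = 21.636 × 20.631 = 446.37 kPa
0.5·γ·B·N_γ = 0.5 × 9.79 × 2.36 × 18.6 = 214.87 kPa
q_ult = 147.02 + 446.37 + 214.87 = 808.26 kPa.

q_ult ≈ 810 kPa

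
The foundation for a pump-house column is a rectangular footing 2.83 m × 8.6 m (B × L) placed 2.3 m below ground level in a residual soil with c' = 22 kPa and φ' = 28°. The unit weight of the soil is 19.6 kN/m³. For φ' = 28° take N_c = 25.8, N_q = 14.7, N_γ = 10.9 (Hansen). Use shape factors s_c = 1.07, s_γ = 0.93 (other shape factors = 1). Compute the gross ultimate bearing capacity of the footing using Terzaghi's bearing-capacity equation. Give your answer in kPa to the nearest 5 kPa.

q_ult ≈ 1550 kPa

Effective surcharge at the founding depth q = γ·D_f = 19.6 × 2.3 = 45.08 kPa.
q_ult = c·N_c·s_c + q·N_q + 0.5·γ·B·N_γ·s_γ
     = 22 × 25.8 × 1.07 + 45.08 × 14.7 + 0.5 × 19.6 × 2.83 × 10.9 × 0.93
     = 607.33 + 662.68 + 281.14 = 1551.1 kPa.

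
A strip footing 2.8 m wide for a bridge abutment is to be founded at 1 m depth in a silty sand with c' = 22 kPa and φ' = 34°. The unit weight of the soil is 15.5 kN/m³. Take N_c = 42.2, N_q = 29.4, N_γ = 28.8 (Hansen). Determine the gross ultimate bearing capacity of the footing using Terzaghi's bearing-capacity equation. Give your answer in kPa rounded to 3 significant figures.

q_ult ≈ 2010 kPa

Effective surcharge at the founding depth q = γ·D_f = 15.5 × 1 = 15.5 kPa.
q_ult = c·N_c + q·N_q + 0.5·γ·B·N_γ
     = 22 × 42.2 + 15.5 × 29.4 + 0.5 × 15.5 × 2.8 × 28.8
     = 928.4 + 455.7 + 624.96 = 2009.1 kPa.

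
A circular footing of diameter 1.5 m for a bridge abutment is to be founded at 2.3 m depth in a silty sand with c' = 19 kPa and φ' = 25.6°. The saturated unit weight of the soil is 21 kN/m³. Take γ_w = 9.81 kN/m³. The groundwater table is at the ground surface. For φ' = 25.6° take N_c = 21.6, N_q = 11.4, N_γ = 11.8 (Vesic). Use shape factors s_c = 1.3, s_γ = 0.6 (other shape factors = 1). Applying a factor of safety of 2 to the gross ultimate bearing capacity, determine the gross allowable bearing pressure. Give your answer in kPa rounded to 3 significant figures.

γ' = 21 − 9.81 = 11.19 kN/m³ (submerged throughout). q = 11.19 × 2.3 = 25.737 kPa; the same γ' applies in the ½γBN_γ term.
c·N_c·s_c = 19 × 21.6 × 1.3 = 533.52 kPa
q·N_q = 25.737 × 11.4 = 293.4 kPa
0.5·γ·B·N_γ·s_γ = 0.5 × 11.19 × 1.5 × 11.8 × 0.6 = 59.419 kPa
q_ult = 533.52 + 293.4 + 59.419 = 886.34 kPa.
q_all = q_ult / FS = 886.34 / 2 = 443.17 kPa.

q_all ≈ 443 kPa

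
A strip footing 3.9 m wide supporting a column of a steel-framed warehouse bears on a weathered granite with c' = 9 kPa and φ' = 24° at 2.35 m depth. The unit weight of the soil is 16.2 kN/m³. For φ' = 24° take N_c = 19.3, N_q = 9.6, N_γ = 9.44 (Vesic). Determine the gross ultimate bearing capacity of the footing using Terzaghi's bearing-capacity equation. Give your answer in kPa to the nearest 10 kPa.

Overburden at base level: q = 16.2 × 2.35 = 38.07 kPa.
Cohesion term c·N_c = 9 × 19.3 = 173.7 kPa; surcharge term q·N_q = 38.07 × 9.6 = 365.47 kPa; self-weight term 0.5·γ·B·N_γ = 0.5 × 16.2 × 3.9 × 9.44 = 298.21 kPa.
q_ult = 173.7 + 365.47 + 298.21 = 837.38 kPa.

q_ult ≈ 840 kPa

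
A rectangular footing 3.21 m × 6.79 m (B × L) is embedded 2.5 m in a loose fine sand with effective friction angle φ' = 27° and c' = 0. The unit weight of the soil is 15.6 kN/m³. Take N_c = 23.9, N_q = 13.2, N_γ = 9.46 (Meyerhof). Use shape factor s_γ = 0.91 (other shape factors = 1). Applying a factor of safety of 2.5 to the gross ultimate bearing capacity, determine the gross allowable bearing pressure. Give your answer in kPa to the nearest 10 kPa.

q_all ≈ 290 kPa

Overburden at base level: q = 15.6 × 2.5 = 39 kPa.
Surcharge term q·N_q = 39 × 13.2 = 514.8 kPa; self-weight term 0.5·γ·B·N_γ·s_γ = 0.5 × 15.6 × 3.21 × 9.46 × 0.91 = 215.54 kPa.
q_ult = 514.8 + 215.54 = 730.34 kPa.
q_all = q_ult / FS = 730.34 / 2.5 = 292.14 kPa.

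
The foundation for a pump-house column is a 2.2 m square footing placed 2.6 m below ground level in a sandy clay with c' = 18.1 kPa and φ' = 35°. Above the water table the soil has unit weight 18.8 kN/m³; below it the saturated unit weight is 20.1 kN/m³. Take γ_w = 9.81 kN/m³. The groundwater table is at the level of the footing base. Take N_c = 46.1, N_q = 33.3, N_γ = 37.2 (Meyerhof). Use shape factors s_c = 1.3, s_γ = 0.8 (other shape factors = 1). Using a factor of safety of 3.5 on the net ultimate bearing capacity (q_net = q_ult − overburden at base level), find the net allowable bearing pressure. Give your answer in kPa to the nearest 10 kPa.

Overburden at base level: q = 18.8 × 2.6 = 48.88 kPa.
Below the base the soil is submerged, so the ½γBN_γ term uses γ' = 20.1 − 9.81 = 10.29 kN/m³.
Cohesion term c·N_c·s_c = 18.1 × 46.1 × 1.3 = 1084.7 kPa; surcharge term q·N_q = 48.88 × 33.3 = 1627.7 kPa; self-weight term 0.5·γ·B·N_γ·s_γ = 0.5 × 10.29 × 2.2 × 37.2 × 0.8 = 336.85 kPa.
q_ult = 1084.7 + 1627.7 + 336.85 = 3049.3 kPa.
q_net = 3049.3 − 48.88 = 3000.4 kPa.
q_all(net) = 3000.4 / 3.5 = 857.26 kPa.

q_all(net) ≈ 860 kPa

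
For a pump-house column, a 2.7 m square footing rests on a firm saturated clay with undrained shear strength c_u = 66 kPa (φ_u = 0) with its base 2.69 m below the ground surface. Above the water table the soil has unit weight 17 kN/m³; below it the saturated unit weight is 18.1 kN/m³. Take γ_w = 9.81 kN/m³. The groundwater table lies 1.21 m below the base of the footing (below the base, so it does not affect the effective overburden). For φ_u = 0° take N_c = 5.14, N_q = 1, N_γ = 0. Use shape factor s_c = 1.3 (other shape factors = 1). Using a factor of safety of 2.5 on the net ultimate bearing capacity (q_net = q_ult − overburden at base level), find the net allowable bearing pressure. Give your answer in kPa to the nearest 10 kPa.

Overburden at base level: q = 17 × 2.69 = 45.73 kPa.
Cohesion term c·N_c·s_c = 66 × 5.14 × 1.3 = 441.01 kPa; surcharge term q·N_q = 45.73 × 1 = 45.73 kPa.
q_ult = 441.01 + 45.73 = 486.74 kPa.
q_net = 486.74 − 45.73 = 441.01 kPa.
q_all(net) = 441.01 / 2.5 = 176.4 kPa.

q_all(net) ≈ 180 kPa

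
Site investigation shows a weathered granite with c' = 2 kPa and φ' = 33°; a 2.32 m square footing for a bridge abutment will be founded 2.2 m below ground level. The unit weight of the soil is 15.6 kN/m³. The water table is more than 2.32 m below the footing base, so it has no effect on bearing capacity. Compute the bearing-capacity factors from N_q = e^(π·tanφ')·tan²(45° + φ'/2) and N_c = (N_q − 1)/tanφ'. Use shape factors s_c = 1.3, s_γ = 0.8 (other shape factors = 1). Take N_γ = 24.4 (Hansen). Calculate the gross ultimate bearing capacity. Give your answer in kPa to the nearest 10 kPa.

tan33° = 0.6494, so N_q = e^(π×0.6494)·tan²(61.5°) = 7.692 × 3.392 = 26.09.
N_c = (26.09 − 1)/tan33° = 38.64.
q = γ·D_f = 15.6 × 2.2 = 34.32 kPa.
c·N_c·s_c = 2 × 38.638 × 1.3 = 100.46 kPa
q·N_q = 34.32 × 26.092 = 895.48 kPa
0.5·γ·B·N_γ·s_γ = 0.5 × 15.6 × 2.32 × 24.4 × 0.8 = 353.23 kPa
q_ult = 100.46 + 895.48 + 353.23 = 1349.2 kPa.

q_ult ≈ 1350 kPa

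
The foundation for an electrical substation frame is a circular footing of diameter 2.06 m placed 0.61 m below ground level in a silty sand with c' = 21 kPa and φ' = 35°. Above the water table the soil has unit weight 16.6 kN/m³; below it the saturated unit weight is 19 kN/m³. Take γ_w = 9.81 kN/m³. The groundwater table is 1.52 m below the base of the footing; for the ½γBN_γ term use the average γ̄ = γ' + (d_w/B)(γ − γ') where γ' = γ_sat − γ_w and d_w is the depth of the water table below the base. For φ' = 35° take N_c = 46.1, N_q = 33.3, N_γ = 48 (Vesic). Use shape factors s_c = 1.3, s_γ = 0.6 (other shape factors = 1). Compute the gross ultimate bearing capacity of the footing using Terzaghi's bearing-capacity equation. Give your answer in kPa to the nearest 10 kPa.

Effective surcharge at the founding depth q = γ·D_f = 16.6 × 0.61 = 10.126 kPa.
With d_w = 1.52 m < B, γ̄ = 9.19 + (1.52/2.06) × (16.6 − 9.19) = 14.658 kN/m³.
q_ult = c·N_c·s_c + q·N_q + 0.5·γ·B·N_γ·s_γ
     = 21 × 46.1 × 1.3 + 10.126 × 33.3 + 0.5 × 14.658 × 2.06 × 48 × 0.6
     = 1258.5 + 337.2 + 434.8 = 2030.5 kPa.

q_ult ≈ 2030 kPa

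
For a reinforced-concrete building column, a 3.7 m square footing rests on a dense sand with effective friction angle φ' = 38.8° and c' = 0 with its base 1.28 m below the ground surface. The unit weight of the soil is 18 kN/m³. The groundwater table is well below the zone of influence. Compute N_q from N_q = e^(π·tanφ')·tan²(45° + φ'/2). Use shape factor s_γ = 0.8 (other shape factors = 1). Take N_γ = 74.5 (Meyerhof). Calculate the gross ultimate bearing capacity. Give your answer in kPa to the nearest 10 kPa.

q_ult ≈ 3240 kPa

tan38.8° = 0.804, so N_q = e^(π×0.804)·tan²(64.4°) = 12.502 × 4.356 = 54.46.
q = γ·D_f = 18 × 1.28 = 23.04 kPa.
q·N_q = 23.04 × 54.463 = 1254.8 kPa
0.5·γ·B·N_γ·s_γ = 0.5 × 18 × 3.7 × 74.5 × 0.8 = 1984.7 kPa
q_ult = 1254.8 + 1984.7 = 3239.5 kPa.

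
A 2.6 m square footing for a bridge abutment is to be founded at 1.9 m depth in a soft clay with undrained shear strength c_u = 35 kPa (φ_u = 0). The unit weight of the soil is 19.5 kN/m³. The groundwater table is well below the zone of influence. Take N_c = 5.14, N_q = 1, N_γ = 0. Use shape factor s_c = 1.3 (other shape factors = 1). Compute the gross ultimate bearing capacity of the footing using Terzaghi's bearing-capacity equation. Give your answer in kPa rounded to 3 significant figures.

q_ult ≈ 271 kPa

Overburden at base level: q = 19.5 × 1.9 = 37.05 kPa.
Cohesion term c·N_c·s_c = 35 × 5.14 × 1.3 = 233.87 kPa; surcharge term q·N_q = 37.05 × 1 = 37.05 kPa.
q_ult = 233.87 + 37.05 = 270.92 kPa.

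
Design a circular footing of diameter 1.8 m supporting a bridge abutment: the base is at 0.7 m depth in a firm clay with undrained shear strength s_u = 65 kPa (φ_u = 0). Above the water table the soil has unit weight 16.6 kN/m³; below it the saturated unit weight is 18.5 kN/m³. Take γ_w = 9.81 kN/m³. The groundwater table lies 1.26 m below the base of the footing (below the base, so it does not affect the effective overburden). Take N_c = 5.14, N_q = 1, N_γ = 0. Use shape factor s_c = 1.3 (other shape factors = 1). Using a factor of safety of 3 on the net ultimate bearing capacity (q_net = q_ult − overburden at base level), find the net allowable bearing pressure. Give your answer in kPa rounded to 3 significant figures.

Effective surcharge at the founding depth q = γ·D_f = 16.6 × 0.7 = 11.62 kPa.
q_ult = c·N_c·s_c + q·N_q
     = 65 × 5.14 × 1.3 + 11.62 × 1
     = 434.33 + 11.62 = 445.95 kPa.
q_net = 445.95 − 11.62 = 434.33 kPa.
q_all(net) = 434.33 / 3 = 144.78 kPa.

q_all(net) ≈ 145 kPa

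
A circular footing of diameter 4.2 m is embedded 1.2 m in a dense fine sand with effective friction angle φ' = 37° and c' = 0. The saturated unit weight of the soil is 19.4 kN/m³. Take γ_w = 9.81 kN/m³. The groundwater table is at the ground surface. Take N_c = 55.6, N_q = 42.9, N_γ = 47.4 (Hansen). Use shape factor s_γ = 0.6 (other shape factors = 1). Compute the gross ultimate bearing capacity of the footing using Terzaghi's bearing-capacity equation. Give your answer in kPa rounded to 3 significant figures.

Water table at ground surface, so effective unit weight γ' = 19.4 − 9.81 = 9.59 kN/m³ is used throughout; overburden q = 9.59 × 1.2 = 11.508 kPa; the same γ' applies in the ½γBN_γ term.
Surcharge term q·N_q = 11.508 × 42.9 = 493.69 kPa; self-weight term 0.5·γ·B·N_γ·s_γ = 0.5 × 9.59 × 4.2 × 47.4 × 0.6 = 572.75 kPa.
q_ult = 493.69 + 572.75 = 1066.4 kPa.

q_ult ≈ 1070 kPa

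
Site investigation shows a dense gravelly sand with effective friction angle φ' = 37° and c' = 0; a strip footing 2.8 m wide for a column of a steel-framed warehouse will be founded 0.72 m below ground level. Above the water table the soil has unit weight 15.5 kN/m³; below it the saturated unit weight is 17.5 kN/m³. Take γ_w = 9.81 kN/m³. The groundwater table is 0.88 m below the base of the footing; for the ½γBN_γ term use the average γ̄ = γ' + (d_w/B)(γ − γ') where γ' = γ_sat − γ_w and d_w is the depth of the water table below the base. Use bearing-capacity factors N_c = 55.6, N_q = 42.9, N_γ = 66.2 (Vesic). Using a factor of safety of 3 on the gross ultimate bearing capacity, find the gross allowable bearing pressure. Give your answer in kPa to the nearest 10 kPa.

q_all ≈ 470 kPa

Overburden at base level: q = 15.5 × 0.72 = 11.16 kPa.
The water table is 0.88 m below the base (< B = 2.8 m), so the ½γBN_γ term uses γ̄ = γ' + (d_w/B)(γ − γ') = 7.69 + (0.88/2.8)(15.5 − 7.69) = 10.145 kN/m³.
Surcharge term q·N_q = 11.16 × 42.9 = 478.76 kPa; self-weight term 0.5·γ·B·N_γ = 0.5 × 10.145 × 2.8 × 66.2 = 940.2 kPa.
q_ult = 478.76 + 940.2 = 1419 kPa.
q_all = 1419 / 3 = 472.99 kPa.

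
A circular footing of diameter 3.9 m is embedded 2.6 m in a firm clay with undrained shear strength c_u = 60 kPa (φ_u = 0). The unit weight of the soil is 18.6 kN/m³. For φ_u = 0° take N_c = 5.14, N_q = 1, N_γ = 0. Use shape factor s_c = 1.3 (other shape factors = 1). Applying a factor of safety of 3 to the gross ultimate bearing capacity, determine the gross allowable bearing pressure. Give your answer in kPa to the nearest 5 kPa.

Effective surcharge at the founding depth q = γ·D_f = 18.6 × 2.6 = 48.36 kPa.
q_ult = c·N_c·s_c + q·N_q
     = 60 × 5.14 × 1.3 + 48.36 × 1
     = 400.92 + 48.36 = 449.28 kPa.
q_all = q_ult / FS = 449.28 / 3 = 149.76 kPa.

q_all ≈ 150 kPa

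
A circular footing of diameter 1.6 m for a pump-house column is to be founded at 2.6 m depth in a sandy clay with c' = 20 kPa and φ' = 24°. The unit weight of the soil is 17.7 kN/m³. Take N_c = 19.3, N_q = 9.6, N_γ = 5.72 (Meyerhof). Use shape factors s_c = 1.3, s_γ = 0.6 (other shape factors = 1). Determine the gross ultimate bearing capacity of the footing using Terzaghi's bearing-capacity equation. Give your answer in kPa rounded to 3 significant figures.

q = γ·D_f = 17.7 × 2.6 = 46.02 kPa.
c·N_c·s_c = 20 × 19.3 × 1.3 = 501.8 kPa
q·N_q = 46.02 × 9.6 = 441.79 kPa
0.5·γ·B·N_γ·s_γ = 0.5 × 17.7 × 1.6 × 5.72 × 0.6 = 48.597 kPa
q_ult = 501.8 + 441.79 + 48.597 = 992.19 kPa.

q_ult ≈ 992 kPa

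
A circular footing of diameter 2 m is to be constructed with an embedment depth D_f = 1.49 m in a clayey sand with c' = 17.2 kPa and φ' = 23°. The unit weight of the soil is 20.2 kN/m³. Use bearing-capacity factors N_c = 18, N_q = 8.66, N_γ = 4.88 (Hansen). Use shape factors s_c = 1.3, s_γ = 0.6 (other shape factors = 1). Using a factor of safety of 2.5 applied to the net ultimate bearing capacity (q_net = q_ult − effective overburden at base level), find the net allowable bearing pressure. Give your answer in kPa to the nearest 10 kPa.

q_all(net) ≈ 280 kPa

Overburden at base level: q = 20.2 × 1.49 = 30.098 kPa.
Cohesion term c·N_c·s_c = 17.2 × 18 × 1.3 = 402.48 kPa; surcharge term q·N_q = 30.098 × 8.66 = 260.65 kPa; self-weight term 0.5·γ·B·N_γ·s_γ = 0.5 × 20.2 × 2 × 4.88 × 0.6 = 59.146 kPa.
q_ult = 402.48 + 260.65 + 59.146 = 722.27 kPa.
Net ultimate: q_net = 722.27 − 30.098 = 692.18 kPa.
q_all(net) = 692.18 / 2.5 = 276.87 kPa.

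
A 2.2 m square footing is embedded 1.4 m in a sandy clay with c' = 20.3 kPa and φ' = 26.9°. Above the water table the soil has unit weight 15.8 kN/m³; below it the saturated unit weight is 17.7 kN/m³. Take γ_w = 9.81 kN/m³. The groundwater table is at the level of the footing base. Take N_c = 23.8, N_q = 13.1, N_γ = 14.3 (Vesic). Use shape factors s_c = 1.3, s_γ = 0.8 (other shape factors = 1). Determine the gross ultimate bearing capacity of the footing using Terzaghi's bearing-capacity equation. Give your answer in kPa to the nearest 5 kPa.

Overburden at base level: q = 15.8 × 1.4 = 22.12 kPa.
Below the base the soil is submerged, so the ½γBN_γ term uses γ' = 17.7 − 9.81 = 7.89 kN/m³.
Cohesion term c·N_c·s_c = 20.3 × 23.8 × 1.3 = 628.08 kPa; surcharge term q·N_q = 22.12 × 13.1 = 289.77 kPa; self-weight term 0.5·γ·B·N_γ·s_γ = 0.5 × 7.89 × 2.2 × 14.3 × 0.8 = 99.288 kPa.
q_ult = 628.08 + 289.77 + 99.288 = 1017.1 kPa.

q_ult ≈ 1015 kPa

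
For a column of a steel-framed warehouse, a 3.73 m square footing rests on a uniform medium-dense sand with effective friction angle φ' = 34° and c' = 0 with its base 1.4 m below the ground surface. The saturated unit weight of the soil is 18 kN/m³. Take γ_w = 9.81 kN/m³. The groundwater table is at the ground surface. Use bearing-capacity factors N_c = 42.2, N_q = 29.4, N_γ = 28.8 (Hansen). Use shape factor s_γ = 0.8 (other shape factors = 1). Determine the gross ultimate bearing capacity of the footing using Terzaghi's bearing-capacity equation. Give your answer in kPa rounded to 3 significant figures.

q_ult ≈ 689 kPa

With the water table at the surface the whole profile is submerged: γ' = 18 − 9.81 = 8.19 kN/m³, so q = γ'·D_f = 11.466 kPa; the same γ' applies in the ½γBN_γ term.
q_ult = q·N_q + 0.5·γ·B·N_γ·s_γ
     = 11.466 × 29.4 + 0.5 × 8.19 × 3.73 × 28.8 × 0.8
     = 337.1 + 351.92 = 689.02 kPa.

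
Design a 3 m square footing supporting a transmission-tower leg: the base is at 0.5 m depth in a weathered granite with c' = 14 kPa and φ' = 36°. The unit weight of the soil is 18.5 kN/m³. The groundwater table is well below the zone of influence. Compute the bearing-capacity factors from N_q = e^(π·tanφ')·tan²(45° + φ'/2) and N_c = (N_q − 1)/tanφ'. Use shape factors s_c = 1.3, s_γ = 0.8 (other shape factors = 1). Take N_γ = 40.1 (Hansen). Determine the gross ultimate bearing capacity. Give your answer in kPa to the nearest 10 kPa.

q_ult ≈ 2160 kPa

tan36° = 0.7265, so N_q = e^(π×0.7265)·tan²(63°) = 9.801 × 3.852 = 37.75.
N_c = (37.75 − 1)/tan36° = 50.59.
Overburden at base level: q = 18.5 × 0.5 = 9.25 kPa.
Cohesion term c·N_c·s_c = 14 × 50.585 × 1.3 = 920.66 kPa; surcharge term q·N_q = 9.25 × 37.752 = 349.21 kPa; self-weight term 0.5·γ·B·N_γ·s_γ = 0.5 × 18.5 × 3 × 40.1 × 0.8 = 890.22 kPa.
q_ult = 920.66 + 349.21 + 890.22 = 2160.1 kPa.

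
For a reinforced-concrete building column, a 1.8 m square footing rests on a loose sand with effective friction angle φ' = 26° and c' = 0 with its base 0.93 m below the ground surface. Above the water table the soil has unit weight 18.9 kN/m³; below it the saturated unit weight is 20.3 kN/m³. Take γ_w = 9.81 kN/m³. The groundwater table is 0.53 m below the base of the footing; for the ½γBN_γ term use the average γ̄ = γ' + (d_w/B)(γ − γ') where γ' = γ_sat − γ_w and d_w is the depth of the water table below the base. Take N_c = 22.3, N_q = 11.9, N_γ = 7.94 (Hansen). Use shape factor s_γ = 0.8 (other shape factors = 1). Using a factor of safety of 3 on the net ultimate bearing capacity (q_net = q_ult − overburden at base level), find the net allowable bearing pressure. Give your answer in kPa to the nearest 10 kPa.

Effective surcharge at the founding depth q = γ·D_f = 18.9 × 0.93 = 17.577 kPa.
With d_w = 0.53 m < B, γ̄ = 10.49 + (0.53/1.8) × (18.9 − 10.49) = 12.966 kN/m³.
q_ult = q·N_q + 0.5·γ·B·N_γ·s_γ
     = 17.577 × 11.9 + 0.5 × 12.966 × 1.8 × 7.94 × 0.8
     = 209.17 + 74.126 = 283.29 kPa.
q_net = 283.29 − 17.577 = 265.71 kPa.
q_all(net) = 265.71 / 3 = 88.572 kPa.

q_all(net) ≈ 90 kPa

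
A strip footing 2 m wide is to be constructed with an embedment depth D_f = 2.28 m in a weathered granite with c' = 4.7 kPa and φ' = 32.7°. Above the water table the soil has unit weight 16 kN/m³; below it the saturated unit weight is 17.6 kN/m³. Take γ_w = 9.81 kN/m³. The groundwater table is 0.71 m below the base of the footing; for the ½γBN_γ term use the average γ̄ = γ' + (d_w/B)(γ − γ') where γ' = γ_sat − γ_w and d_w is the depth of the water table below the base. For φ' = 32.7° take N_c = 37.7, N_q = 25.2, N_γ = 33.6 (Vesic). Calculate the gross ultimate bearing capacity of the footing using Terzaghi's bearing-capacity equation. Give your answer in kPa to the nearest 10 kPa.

q_ult ≈ 1460 kPa

q = γ·D_f = 16 × 2.28 = 36.48 kPa.
γ' = 7.79 kN/m³; averaging over the depth B below the base, γ̄ = γ' + (d_w/B)(γ − γ') = 10.705 kN/m³.
c·N_c = 4.7 × 37.7 = 177.19 kPa
q·N_q = 36.48 × 25.2 = 919.3 kPa
0.5·γ·B·N_γ = 0.5 × 10.705 × 2 × 33.6 = 359.67 kPa
q_ult = 177.19 + 919.3 + 359.67 = 1456.2 kPa.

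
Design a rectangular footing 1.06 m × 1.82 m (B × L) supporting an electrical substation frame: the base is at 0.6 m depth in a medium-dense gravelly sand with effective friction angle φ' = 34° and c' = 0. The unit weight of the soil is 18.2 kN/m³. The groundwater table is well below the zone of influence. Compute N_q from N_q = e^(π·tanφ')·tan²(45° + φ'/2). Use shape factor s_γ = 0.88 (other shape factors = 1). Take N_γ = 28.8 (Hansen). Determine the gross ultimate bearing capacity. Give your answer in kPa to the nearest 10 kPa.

tan34° = 0.6745, so N_q = e^(π×0.6745)·tan²(62°) = 8.323 × 3.537 = 29.44.
Effective surcharge at the founding depth q = γ·D_f = 18.2 × 0.6 = 10.92 kPa.
q_ult = q·N_q + 0.5·γ·B·N_γ·s_γ
     = 10.92 × 29.44 + 0.5 × 18.2 × 1.06 × 28.8 × 0.88
     = 321.48 + 244.47 = 565.95 kPa.

q_ult ≈ 570 kPa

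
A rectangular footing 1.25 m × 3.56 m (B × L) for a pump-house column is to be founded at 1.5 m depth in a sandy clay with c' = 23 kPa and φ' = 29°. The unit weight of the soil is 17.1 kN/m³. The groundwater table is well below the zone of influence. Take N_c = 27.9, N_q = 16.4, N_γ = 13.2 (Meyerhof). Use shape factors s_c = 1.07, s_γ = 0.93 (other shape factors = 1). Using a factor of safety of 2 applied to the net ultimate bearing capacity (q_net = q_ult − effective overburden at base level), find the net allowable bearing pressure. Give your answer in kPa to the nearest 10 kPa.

q = γ·D_f = 17.1 × 1.5 = 25.65 kPa.
c·N_c·s_c = 23 × 27.9 × 1.07 = 686.62 kPa
q·N_q = 25.65 × 16.4 = 420.66 kPa
0.5·γ·B·N_γ·s_γ = 0.5 × 17.1 × 1.25 × 13.2 × 0.93 = 131.2 kPa
q_ult = 686.62 + 420.66 + 131.2 = 1238.5 kPa.
Net ultimate: q_net = 1238.5 − 25.65 = 1212.8 kPa.
q_all(net) = 1212.8 / 2 = 606.41 kPa.

q_all(net) ≈ 610 kPa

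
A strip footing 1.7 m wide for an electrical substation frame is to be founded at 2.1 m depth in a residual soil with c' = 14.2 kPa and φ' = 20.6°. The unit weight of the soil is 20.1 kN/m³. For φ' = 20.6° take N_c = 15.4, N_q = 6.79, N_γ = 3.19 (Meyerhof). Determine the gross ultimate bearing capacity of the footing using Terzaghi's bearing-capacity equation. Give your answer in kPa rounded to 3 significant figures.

Overburden at base level: q = 20.1 × 2.1 = 42.21 kPa.
Cohesion term c·N_c = 14.2 × 15.4 = 218.68 kPa; surcharge term q·N_q = 42.21 × 6.79 = 286.61 kPa; self-weight term 0.5·γ·B·N_γ = 0.5 × 20.1 × 1.7 × 3.19 = 54.501 kPa.
q_ult = 218.68 + 286.61 + 54.501 = 559.79 kPa.

q_ult ≈ 560 kPa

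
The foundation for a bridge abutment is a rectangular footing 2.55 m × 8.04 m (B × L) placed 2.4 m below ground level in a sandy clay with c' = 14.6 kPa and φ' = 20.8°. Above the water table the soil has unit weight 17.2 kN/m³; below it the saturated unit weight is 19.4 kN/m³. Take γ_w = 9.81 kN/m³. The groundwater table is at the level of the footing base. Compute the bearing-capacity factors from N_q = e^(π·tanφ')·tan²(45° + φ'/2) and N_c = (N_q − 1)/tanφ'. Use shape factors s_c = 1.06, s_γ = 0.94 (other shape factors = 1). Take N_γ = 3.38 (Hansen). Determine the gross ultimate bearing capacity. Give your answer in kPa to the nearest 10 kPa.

tan20.8° = 0.3799, so N_q = e^(π×0.3799)·tan²(55.4°) = 3.298 × 2.101 = 6.93.
N_c = (6.93 − 1)/tan20.8° = 15.61.
Effective surcharge at the founding depth q = γ·D_f = 17.2 × 2.4 = 41.28 kPa.
The water table coincides with the base, so in the self-weight term γ → γ' = 9.59 kN/m³.
q_ult = c·N_c·s_c + q·N_q + 0.5·γ·B·N_γ·s_γ
     = 14.6 × 15.612 × 1.06 + 41.28 × 6.9305 + 0.5 × 9.59 × 2.55 × 3.38 × 0.94
     = 241.61 + 286.09 + 38.848 = 566.55 kPa.

q_ult ≈ 570 kPa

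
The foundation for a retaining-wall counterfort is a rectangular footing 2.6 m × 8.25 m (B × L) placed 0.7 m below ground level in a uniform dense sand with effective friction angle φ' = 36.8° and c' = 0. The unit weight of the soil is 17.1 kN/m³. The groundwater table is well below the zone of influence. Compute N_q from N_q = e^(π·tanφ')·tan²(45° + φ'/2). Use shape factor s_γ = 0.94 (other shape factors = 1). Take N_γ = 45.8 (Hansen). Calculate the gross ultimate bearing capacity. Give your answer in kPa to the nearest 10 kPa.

q_ult ≈ 1460 kPa

tan36.8° = 0.7481, so N_q = e^(π×0.7481)·tan²(63.4°) = 10.488 × 3.988 = 41.82.
Overburden at base level: q = 17.1 × 0.7 = 11.97 kPa.
Surcharge term q·N_q = 11.97 × 41.823 = 500.63 kPa; self-weight term 0.5·γ·B·N_γ·s_γ = 0.5 × 17.1 × 2.6 × 45.8 × 0.94 = 957.05 kPa.
q_ult = 500.63 + 957.05 = 1457.7 kPa.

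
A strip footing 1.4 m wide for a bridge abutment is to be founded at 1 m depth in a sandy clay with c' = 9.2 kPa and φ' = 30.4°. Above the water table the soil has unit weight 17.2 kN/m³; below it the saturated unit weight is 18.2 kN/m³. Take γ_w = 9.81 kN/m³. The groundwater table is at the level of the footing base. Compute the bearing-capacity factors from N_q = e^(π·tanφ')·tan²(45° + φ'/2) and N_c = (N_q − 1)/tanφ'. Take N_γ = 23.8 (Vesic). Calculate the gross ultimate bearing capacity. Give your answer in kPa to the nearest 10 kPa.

tan30.4° = 0.5867, so N_q = e^(π×0.5867)·tan²(60.2°) = 6.316 × 3.049 = 19.26.
N_c = (19.26 − 1)/tan30.4° = 31.12.
q = γ·D_f = 17.2 × 1 = 17.2 kPa.
For the ½γBN_γ term take γ' = 18.2 − 9.81 = 8.39 kN/m³ (soil below base is submerged).
c·N_c = 9.2 × 31.12 = 286.3 kPa
q·N_q = 17.2 × 19.258 = 331.24 kPa
0.5·γ·B·N_γ = 0.5 × 8.39 × 1.4 × 23.8 = 139.78 kPa
q_ult = 286.3 + 331.24 + 139.78 = 757.32 kPa.

q_ult ≈ 760 kPa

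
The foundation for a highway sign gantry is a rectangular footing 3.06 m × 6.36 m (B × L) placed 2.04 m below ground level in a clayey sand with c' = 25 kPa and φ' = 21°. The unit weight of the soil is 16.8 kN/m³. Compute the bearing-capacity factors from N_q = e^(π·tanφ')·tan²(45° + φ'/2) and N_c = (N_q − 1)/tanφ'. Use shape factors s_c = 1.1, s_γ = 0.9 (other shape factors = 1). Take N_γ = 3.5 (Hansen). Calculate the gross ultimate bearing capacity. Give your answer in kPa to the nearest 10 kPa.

q_ult ≈ 760 kPa

tan21° = 0.3839, so N_q = e^(π×0.3839)·tan²(55.5°) = 3.34 × 2.117 = 7.07.
N_c = (7.07 − 1)/tan21° = 15.81.
Effective surcharge at the founding depth q = γ·D_f = 16.8 × 2.04 = 34.272 kPa.
q_ult = c·N_c·s_c + q·N_q + 0.5·γ·B·N_γ·s_γ
     = 25 × 15.815 × 1.1 + 34.272 × 7.0708 + 0.5 × 16.8 × 3.06 × 3.5 × 0.9
     = 434.91 + 242.33 + 80.968 = 758.21 kPa.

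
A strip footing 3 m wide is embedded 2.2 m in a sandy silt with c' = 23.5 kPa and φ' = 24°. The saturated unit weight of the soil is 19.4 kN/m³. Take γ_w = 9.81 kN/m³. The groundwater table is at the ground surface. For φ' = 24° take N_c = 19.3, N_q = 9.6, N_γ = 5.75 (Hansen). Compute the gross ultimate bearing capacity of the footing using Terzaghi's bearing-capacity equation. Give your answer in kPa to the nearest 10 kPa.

γ' = 19.4 − 9.81 = 9.59 kN/m³ (submerged throughout). q = 9.59 × 2.2 = 21.098 kPa; the same γ' applies in the ½γBN_γ term.
c·N_c = 23.5 × 19.3 = 453.55 kPa
q·N_q = 21.098 × 9.6 = 202.54 kPa
0.5·γ·B·N_γ = 0.5 × 9.59 × 3 × 5.75 = 82.714 kPa
q_ult = 453.55 + 202.54 + 82.714 = 738.8 kPa.

q_ult ≈ 740 kPa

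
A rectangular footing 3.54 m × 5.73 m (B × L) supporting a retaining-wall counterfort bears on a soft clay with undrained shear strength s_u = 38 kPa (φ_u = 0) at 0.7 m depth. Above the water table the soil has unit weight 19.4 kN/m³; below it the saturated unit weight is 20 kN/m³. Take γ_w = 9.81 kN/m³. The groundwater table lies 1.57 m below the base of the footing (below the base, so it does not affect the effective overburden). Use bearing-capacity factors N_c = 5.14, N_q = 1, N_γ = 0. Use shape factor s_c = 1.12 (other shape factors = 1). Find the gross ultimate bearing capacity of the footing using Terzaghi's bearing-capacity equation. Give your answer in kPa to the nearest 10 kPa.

q_ult ≈ 230 kPa

q = γ·D_f = 19.4 × 0.7 = 13.58 kPa.
c·N_c·s_c = 38 × 5.14 × 1.12 = 218.76 kPa
q·N_q = 13.58 × 1 = 13.58 kPa
q_ult = 218.76 + 13.58 = 232.34 kPa.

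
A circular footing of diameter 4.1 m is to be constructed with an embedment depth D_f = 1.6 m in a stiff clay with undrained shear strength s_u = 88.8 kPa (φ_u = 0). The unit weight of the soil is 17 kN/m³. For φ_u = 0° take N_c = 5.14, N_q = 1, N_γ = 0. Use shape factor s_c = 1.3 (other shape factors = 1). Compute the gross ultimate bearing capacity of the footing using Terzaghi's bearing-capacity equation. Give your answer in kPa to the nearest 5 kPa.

q_ult ≈ 620 kPa

q = γ·D_f = 17 × 1.6 = 27.2 kPa.
c·N_c·s_c = 88.8 × 5.14 × 1.3 = 593.36 kPa
q·N_q = 27.2 × 1 = 27.2 kPa
q_ult = 593.36 + 27.2 = 620.56 kPa.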